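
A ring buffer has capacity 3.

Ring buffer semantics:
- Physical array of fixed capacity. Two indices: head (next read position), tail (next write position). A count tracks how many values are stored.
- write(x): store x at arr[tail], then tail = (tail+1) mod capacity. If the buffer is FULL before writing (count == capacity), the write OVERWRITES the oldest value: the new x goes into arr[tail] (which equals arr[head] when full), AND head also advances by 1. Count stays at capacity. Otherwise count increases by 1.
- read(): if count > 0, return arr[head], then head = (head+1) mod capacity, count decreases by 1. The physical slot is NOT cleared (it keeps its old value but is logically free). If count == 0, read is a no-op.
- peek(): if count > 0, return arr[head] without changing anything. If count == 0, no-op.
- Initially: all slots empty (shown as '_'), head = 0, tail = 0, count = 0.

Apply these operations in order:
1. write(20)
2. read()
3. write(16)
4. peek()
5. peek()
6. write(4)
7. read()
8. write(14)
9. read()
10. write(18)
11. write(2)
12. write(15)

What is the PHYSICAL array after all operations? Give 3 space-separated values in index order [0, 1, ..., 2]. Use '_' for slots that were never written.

After op 1 (write(20)): arr=[20 _ _] head=0 tail=1 count=1
After op 2 (read()): arr=[20 _ _] head=1 tail=1 count=0
After op 3 (write(16)): arr=[20 16 _] head=1 tail=2 count=1
After op 4 (peek()): arr=[20 16 _] head=1 tail=2 count=1
After op 5 (peek()): arr=[20 16 _] head=1 tail=2 count=1
After op 6 (write(4)): arr=[20 16 4] head=1 tail=0 count=2
After op 7 (read()): arr=[20 16 4] head=2 tail=0 count=1
After op 8 (write(14)): arr=[14 16 4] head=2 tail=1 count=2
After op 9 (read()): arr=[14 16 4] head=0 tail=1 count=1
After op 10 (write(18)): arr=[14 18 4] head=0 tail=2 count=2
After op 11 (write(2)): arr=[14 18 2] head=0 tail=0 count=3
After op 12 (write(15)): arr=[15 18 2] head=1 tail=1 count=3

Answer: 15 18 2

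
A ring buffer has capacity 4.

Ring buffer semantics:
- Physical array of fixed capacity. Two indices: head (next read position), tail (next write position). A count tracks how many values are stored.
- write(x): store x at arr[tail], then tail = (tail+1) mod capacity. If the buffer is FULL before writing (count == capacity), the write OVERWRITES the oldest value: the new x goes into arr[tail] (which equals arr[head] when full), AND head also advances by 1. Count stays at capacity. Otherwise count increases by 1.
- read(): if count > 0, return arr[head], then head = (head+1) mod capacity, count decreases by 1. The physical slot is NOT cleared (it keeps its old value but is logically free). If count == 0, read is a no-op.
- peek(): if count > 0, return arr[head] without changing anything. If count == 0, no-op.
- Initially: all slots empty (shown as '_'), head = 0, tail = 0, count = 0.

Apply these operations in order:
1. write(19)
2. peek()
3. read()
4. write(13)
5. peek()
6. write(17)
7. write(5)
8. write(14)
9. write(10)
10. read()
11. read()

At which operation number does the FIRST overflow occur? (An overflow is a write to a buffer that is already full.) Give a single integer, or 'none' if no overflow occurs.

Answer: 9

Derivation:
After op 1 (write(19)): arr=[19 _ _ _] head=0 tail=1 count=1
After op 2 (peek()): arr=[19 _ _ _] head=0 tail=1 count=1
After op 3 (read()): arr=[19 _ _ _] head=1 tail=1 count=0
After op 4 (write(13)): arr=[19 13 _ _] head=1 tail=2 count=1
After op 5 (peek()): arr=[19 13 _ _] head=1 tail=2 count=1
After op 6 (write(17)): arr=[19 13 17 _] head=1 tail=3 count=2
After op 7 (write(5)): arr=[19 13 17 5] head=1 tail=0 count=3
After op 8 (write(14)): arr=[14 13 17 5] head=1 tail=1 count=4
After op 9 (write(10)): arr=[14 10 17 5] head=2 tail=2 count=4
After op 10 (read()): arr=[14 10 17 5] head=3 tail=2 count=3
After op 11 (read()): arr=[14 10 17 5] head=0 tail=2 count=2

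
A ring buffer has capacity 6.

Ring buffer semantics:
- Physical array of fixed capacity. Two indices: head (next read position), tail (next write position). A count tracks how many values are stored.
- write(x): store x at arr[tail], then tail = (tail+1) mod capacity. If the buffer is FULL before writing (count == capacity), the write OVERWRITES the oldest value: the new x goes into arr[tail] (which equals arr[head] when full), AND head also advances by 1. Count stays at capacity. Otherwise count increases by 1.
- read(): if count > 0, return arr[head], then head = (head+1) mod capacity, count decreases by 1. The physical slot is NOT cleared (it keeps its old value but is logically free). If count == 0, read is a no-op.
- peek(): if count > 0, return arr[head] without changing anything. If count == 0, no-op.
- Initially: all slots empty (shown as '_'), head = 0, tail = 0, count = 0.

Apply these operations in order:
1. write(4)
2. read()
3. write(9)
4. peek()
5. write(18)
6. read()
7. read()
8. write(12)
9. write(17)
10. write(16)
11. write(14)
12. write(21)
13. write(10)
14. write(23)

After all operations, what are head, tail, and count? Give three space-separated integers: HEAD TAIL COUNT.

After op 1 (write(4)): arr=[4 _ _ _ _ _] head=0 tail=1 count=1
After op 2 (read()): arr=[4 _ _ _ _ _] head=1 tail=1 count=0
After op 3 (write(9)): arr=[4 9 _ _ _ _] head=1 tail=2 count=1
After op 4 (peek()): arr=[4 9 _ _ _ _] head=1 tail=2 count=1
After op 5 (write(18)): arr=[4 9 18 _ _ _] head=1 tail=3 count=2
After op 6 (read()): arr=[4 9 18 _ _ _] head=2 tail=3 count=1
After op 7 (read()): arr=[4 9 18 _ _ _] head=3 tail=3 count=0
After op 8 (write(12)): arr=[4 9 18 12 _ _] head=3 tail=4 count=1
After op 9 (write(17)): arr=[4 9 18 12 17 _] head=3 tail=5 count=2
After op 10 (write(16)): arr=[4 9 18 12 17 16] head=3 tail=0 count=3
After op 11 (write(14)): arr=[14 9 18 12 17 16] head=3 tail=1 count=4
After op 12 (write(21)): arr=[14 21 18 12 17 16] head=3 tail=2 count=5
After op 13 (write(10)): arr=[14 21 10 12 17 16] head=3 tail=3 count=6
After op 14 (write(23)): arr=[14 21 10 23 17 16] head=4 tail=4 count=6

Answer: 4 4 6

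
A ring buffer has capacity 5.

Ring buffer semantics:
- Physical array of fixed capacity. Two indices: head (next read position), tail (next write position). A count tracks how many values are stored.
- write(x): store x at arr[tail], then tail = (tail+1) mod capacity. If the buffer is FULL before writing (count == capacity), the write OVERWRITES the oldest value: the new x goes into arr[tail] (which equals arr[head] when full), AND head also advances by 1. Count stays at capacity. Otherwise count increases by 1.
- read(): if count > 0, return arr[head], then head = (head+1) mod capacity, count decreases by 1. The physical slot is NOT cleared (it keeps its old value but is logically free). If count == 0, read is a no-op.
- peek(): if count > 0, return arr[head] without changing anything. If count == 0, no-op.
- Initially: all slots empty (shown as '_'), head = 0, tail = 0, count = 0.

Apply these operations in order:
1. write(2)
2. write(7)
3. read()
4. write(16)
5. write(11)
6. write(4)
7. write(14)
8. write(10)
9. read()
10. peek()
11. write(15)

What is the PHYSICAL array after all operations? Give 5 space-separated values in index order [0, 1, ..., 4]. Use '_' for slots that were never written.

Answer: 14 10 15 11 4

Derivation:
After op 1 (write(2)): arr=[2 _ _ _ _] head=0 tail=1 count=1
After op 2 (write(7)): arr=[2 7 _ _ _] head=0 tail=2 count=2
After op 3 (read()): arr=[2 7 _ _ _] head=1 tail=2 count=1
After op 4 (write(16)): arr=[2 7 16 _ _] head=1 tail=3 count=2
After op 5 (write(11)): arr=[2 7 16 11 _] head=1 tail=4 count=3
After op 6 (write(4)): arr=[2 7 16 11 4] head=1 tail=0 count=4
After op 7 (write(14)): arr=[14 7 16 11 4] head=1 tail=1 count=5
After op 8 (write(10)): arr=[14 10 16 11 4] head=2 tail=2 count=5
After op 9 (read()): arr=[14 10 16 11 4] head=3 tail=2 count=4
After op 10 (peek()): arr=[14 10 16 11 4] head=3 tail=2 count=4
After op 11 (write(15)): arr=[14 10 15 11 4] head=3 tail=3 count=5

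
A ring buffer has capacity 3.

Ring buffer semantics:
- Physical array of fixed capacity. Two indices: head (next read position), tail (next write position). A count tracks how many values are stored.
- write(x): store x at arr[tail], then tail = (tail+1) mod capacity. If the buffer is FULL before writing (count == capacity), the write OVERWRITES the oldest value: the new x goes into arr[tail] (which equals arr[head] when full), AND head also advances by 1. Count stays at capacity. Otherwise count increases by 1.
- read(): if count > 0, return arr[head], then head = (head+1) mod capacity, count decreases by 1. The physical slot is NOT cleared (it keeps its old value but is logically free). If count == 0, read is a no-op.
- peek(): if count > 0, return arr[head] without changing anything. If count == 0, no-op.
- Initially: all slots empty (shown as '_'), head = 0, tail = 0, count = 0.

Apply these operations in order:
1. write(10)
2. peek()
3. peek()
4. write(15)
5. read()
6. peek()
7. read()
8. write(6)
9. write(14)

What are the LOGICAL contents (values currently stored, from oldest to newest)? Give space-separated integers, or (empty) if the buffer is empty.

Answer: 6 14

Derivation:
After op 1 (write(10)): arr=[10 _ _] head=0 tail=1 count=1
After op 2 (peek()): arr=[10 _ _] head=0 tail=1 count=1
After op 3 (peek()): arr=[10 _ _] head=0 tail=1 count=1
After op 4 (write(15)): arr=[10 15 _] head=0 tail=2 count=2
After op 5 (read()): arr=[10 15 _] head=1 tail=2 count=1
After op 6 (peek()): arr=[10 15 _] head=1 tail=2 count=1
After op 7 (read()): arr=[10 15 _] head=2 tail=2 count=0
After op 8 (write(6)): arr=[10 15 6] head=2 tail=0 count=1
After op 9 (write(14)): arr=[14 15 6] head=2 tail=1 count=2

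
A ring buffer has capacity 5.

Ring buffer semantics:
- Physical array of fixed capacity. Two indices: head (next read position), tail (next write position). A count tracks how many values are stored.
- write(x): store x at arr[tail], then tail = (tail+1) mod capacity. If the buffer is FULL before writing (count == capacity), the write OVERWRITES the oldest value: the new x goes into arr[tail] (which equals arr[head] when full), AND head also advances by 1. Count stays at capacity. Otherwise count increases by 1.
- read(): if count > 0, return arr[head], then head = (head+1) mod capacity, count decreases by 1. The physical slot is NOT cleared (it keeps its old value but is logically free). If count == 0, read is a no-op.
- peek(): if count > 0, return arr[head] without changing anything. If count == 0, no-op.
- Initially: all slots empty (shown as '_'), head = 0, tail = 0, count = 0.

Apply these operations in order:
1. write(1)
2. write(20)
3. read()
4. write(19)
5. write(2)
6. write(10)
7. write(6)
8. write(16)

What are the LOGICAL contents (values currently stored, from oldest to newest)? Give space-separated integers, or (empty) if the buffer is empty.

After op 1 (write(1)): arr=[1 _ _ _ _] head=0 tail=1 count=1
After op 2 (write(20)): arr=[1 20 _ _ _] head=0 tail=2 count=2
After op 3 (read()): arr=[1 20 _ _ _] head=1 tail=2 count=1
After op 4 (write(19)): arr=[1 20 19 _ _] head=1 tail=3 count=2
After op 5 (write(2)): arr=[1 20 19 2 _] head=1 tail=4 count=3
After op 6 (write(10)): arr=[1 20 19 2 10] head=1 tail=0 count=4
After op 7 (write(6)): arr=[6 20 19 2 10] head=1 tail=1 count=5
After op 8 (write(16)): arr=[6 16 19 2 10] head=2 tail=2 count=5

Answer: 19 2 10 6 16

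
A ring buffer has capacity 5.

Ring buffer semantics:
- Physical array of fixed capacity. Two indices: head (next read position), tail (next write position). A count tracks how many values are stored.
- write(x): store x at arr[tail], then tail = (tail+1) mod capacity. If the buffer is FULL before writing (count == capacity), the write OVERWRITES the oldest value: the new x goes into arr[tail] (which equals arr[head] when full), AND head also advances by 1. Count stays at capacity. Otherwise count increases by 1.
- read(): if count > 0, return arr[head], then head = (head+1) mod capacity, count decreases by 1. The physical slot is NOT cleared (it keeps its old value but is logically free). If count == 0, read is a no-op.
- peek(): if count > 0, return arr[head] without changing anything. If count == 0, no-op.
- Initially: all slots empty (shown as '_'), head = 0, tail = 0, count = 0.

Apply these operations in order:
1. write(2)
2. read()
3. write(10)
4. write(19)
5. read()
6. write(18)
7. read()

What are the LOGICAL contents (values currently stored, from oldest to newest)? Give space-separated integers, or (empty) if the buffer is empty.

After op 1 (write(2)): arr=[2 _ _ _ _] head=0 tail=1 count=1
After op 2 (read()): arr=[2 _ _ _ _] head=1 tail=1 count=0
After op 3 (write(10)): arr=[2 10 _ _ _] head=1 tail=2 count=1
After op 4 (write(19)): arr=[2 10 19 _ _] head=1 tail=3 count=2
After op 5 (read()): arr=[2 10 19 _ _] head=2 tail=3 count=1
After op 6 (write(18)): arr=[2 10 19 18 _] head=2 tail=4 count=2
After op 7 (read()): arr=[2 10 19 18 _] head=3 tail=4 count=1

Answer: 18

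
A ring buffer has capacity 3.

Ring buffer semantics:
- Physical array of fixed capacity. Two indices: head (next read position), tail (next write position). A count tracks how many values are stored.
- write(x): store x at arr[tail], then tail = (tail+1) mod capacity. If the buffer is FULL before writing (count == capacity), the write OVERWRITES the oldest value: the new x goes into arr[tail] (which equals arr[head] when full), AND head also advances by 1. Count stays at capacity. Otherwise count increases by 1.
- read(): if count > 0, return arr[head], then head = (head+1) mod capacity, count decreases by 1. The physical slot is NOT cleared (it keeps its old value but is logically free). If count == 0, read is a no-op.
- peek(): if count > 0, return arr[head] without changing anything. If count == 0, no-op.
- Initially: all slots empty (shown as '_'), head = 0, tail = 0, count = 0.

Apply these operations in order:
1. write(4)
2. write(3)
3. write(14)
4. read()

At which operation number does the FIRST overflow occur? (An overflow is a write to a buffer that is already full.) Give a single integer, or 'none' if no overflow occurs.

Answer: none

Derivation:
After op 1 (write(4)): arr=[4 _ _] head=0 tail=1 count=1
After op 2 (write(3)): arr=[4 3 _] head=0 tail=2 count=2
After op 3 (write(14)): arr=[4 3 14] head=0 tail=0 count=3
After op 4 (read()): arr=[4 3 14] head=1 tail=0 count=2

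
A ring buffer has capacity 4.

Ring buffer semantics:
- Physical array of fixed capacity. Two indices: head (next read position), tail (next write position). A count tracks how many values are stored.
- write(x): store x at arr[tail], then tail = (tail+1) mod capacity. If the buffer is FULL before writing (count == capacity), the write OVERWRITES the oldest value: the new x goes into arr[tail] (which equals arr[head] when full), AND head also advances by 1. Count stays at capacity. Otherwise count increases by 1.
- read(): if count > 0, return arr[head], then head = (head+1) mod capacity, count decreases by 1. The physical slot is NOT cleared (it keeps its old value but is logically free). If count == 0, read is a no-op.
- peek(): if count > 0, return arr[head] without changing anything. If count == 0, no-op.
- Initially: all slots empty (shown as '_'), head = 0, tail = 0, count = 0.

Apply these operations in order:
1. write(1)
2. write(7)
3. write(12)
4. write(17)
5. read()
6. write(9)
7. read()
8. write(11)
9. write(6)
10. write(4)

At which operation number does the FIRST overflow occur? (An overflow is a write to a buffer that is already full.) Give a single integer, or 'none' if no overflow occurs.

After op 1 (write(1)): arr=[1 _ _ _] head=0 tail=1 count=1
After op 2 (write(7)): arr=[1 7 _ _] head=0 tail=2 count=2
After op 3 (write(12)): arr=[1 7 12 _] head=0 tail=3 count=3
After op 4 (write(17)): arr=[1 7 12 17] head=0 tail=0 count=4
After op 5 (read()): arr=[1 7 12 17] head=1 tail=0 count=3
After op 6 (write(9)): arr=[9 7 12 17] head=1 tail=1 count=4
After op 7 (read()): arr=[9 7 12 17] head=2 tail=1 count=3
After op 8 (write(11)): arr=[9 11 12 17] head=2 tail=2 count=4
After op 9 (write(6)): arr=[9 11 6 17] head=3 tail=3 count=4
After op 10 (write(4)): arr=[9 11 6 4] head=0 tail=0 count=4

Answer: 9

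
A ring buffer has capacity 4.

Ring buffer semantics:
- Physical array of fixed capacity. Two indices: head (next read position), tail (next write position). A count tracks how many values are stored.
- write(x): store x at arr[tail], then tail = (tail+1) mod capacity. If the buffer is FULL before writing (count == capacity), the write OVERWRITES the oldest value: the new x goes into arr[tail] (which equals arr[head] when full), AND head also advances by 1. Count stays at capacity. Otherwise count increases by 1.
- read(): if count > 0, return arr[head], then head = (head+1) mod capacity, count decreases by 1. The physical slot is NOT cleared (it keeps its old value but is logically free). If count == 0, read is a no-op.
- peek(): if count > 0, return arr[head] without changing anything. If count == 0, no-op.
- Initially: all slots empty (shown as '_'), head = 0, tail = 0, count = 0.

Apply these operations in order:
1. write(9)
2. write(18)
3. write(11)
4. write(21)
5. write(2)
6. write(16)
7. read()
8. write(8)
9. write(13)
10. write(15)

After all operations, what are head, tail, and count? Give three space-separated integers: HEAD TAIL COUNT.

Answer: 1 1 4

Derivation:
After op 1 (write(9)): arr=[9 _ _ _] head=0 tail=1 count=1
After op 2 (write(18)): arr=[9 18 _ _] head=0 tail=2 count=2
After op 3 (write(11)): arr=[9 18 11 _] head=0 tail=3 count=3
After op 4 (write(21)): arr=[9 18 11 21] head=0 tail=0 count=4
After op 5 (write(2)): arr=[2 18 11 21] head=1 tail=1 count=4
After op 6 (write(16)): arr=[2 16 11 21] head=2 tail=2 count=4
After op 7 (read()): arr=[2 16 11 21] head=3 tail=2 count=3
After op 8 (write(8)): arr=[2 16 8 21] head=3 tail=3 count=4
After op 9 (write(13)): arr=[2 16 8 13] head=0 tail=0 count=4
After op 10 (write(15)): arr=[15 16 8 13] head=1 tail=1 count=4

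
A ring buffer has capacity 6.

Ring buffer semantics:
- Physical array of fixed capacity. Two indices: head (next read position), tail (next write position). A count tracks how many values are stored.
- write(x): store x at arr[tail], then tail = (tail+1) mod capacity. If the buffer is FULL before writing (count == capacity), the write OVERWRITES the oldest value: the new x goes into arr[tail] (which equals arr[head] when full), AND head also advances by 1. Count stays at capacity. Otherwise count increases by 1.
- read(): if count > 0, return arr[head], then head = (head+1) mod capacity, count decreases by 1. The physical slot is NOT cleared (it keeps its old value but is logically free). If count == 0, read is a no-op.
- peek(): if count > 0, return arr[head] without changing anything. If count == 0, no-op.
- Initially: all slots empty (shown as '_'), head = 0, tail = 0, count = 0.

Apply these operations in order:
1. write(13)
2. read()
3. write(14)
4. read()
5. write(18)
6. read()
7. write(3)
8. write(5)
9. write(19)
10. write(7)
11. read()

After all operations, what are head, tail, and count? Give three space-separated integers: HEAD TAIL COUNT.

After op 1 (write(13)): arr=[13 _ _ _ _ _] head=0 tail=1 count=1
After op 2 (read()): arr=[13 _ _ _ _ _] head=1 tail=1 count=0
After op 3 (write(14)): arr=[13 14 _ _ _ _] head=1 tail=2 count=1
After op 4 (read()): arr=[13 14 _ _ _ _] head=2 tail=2 count=0
After op 5 (write(18)): arr=[13 14 18 _ _ _] head=2 tail=3 count=1
After op 6 (read()): arr=[13 14 18 _ _ _] head=3 tail=3 count=0
After op 7 (write(3)): arr=[13 14 18 3 _ _] head=3 tail=4 count=1
After op 8 (write(5)): arr=[13 14 18 3 5 _] head=3 tail=5 count=2
After op 9 (write(19)): arr=[13 14 18 3 5 19] head=3 tail=0 count=3
After op 10 (write(7)): arr=[7 14 18 3 5 19] head=3 tail=1 count=4
After op 11 (read()): arr=[7 14 18 3 5 19] head=4 tail=1 count=3

Answer: 4 1 3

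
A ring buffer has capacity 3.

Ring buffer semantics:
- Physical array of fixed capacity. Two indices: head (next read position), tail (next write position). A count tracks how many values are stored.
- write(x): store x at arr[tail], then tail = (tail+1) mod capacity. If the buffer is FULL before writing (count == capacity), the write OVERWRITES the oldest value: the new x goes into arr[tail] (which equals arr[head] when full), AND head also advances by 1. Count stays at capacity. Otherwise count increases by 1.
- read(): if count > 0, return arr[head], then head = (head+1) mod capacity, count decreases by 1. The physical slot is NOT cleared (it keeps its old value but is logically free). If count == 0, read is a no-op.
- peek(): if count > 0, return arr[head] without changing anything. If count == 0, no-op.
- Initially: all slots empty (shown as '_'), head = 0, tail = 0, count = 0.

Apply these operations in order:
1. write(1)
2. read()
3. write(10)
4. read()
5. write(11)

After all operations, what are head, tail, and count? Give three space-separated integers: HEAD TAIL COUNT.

After op 1 (write(1)): arr=[1 _ _] head=0 tail=1 count=1
After op 2 (read()): arr=[1 _ _] head=1 tail=1 count=0
After op 3 (write(10)): arr=[1 10 _] head=1 tail=2 count=1
After op 4 (read()): arr=[1 10 _] head=2 tail=2 count=0
After op 5 (write(11)): arr=[1 10 11] head=2 tail=0 count=1

Answer: 2 0 1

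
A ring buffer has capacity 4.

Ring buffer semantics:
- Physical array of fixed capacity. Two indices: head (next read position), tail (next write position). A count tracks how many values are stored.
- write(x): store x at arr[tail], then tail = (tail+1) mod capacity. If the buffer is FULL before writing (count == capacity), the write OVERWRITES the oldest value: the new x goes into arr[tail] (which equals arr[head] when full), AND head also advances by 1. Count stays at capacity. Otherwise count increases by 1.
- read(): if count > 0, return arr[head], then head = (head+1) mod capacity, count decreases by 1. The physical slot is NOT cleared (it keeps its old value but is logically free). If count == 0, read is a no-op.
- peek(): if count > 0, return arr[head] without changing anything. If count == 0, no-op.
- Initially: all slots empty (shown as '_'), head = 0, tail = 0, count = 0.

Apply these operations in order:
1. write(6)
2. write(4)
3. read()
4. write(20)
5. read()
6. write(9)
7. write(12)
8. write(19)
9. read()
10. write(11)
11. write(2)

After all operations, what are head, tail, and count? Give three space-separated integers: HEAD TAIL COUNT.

After op 1 (write(6)): arr=[6 _ _ _] head=0 tail=1 count=1
After op 2 (write(4)): arr=[6 4 _ _] head=0 tail=2 count=2
After op 3 (read()): arr=[6 4 _ _] head=1 tail=2 count=1
After op 4 (write(20)): arr=[6 4 20 _] head=1 tail=3 count=2
After op 5 (read()): arr=[6 4 20 _] head=2 tail=3 count=1
After op 6 (write(9)): arr=[6 4 20 9] head=2 tail=0 count=2
After op 7 (write(12)): arr=[12 4 20 9] head=2 tail=1 count=3
After op 8 (write(19)): arr=[12 19 20 9] head=2 tail=2 count=4
After op 9 (read()): arr=[12 19 20 9] head=3 tail=2 count=3
After op 10 (write(11)): arr=[12 19 11 9] head=3 tail=3 count=4
After op 11 (write(2)): arr=[12 19 11 2] head=0 tail=0 count=4

Answer: 0 0 4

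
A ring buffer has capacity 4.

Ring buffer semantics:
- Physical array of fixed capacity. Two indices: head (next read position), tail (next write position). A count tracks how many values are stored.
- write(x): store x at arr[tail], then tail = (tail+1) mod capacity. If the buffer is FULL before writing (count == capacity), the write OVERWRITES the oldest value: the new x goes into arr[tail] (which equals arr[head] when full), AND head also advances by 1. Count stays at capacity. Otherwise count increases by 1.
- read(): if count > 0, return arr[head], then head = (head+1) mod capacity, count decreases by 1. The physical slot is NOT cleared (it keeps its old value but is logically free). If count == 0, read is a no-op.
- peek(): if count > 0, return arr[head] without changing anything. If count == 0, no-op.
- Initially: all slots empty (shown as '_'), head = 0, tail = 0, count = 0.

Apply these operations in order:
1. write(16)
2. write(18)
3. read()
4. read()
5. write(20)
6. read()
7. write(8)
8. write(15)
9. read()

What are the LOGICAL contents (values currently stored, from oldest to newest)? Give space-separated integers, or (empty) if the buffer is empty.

After op 1 (write(16)): arr=[16 _ _ _] head=0 tail=1 count=1
After op 2 (write(18)): arr=[16 18 _ _] head=0 tail=2 count=2
After op 3 (read()): arr=[16 18 _ _] head=1 tail=2 count=1
After op 4 (read()): arr=[16 18 _ _] head=2 tail=2 count=0
After op 5 (write(20)): arr=[16 18 20 _] head=2 tail=3 count=1
After op 6 (read()): arr=[16 18 20 _] head=3 tail=3 count=0
After op 7 (write(8)): arr=[16 18 20 8] head=3 tail=0 count=1
After op 8 (write(15)): arr=[15 18 20 8] head=3 tail=1 count=2
After op 9 (read()): arr=[15 18 20 8] head=0 tail=1 count=1

Answer: 15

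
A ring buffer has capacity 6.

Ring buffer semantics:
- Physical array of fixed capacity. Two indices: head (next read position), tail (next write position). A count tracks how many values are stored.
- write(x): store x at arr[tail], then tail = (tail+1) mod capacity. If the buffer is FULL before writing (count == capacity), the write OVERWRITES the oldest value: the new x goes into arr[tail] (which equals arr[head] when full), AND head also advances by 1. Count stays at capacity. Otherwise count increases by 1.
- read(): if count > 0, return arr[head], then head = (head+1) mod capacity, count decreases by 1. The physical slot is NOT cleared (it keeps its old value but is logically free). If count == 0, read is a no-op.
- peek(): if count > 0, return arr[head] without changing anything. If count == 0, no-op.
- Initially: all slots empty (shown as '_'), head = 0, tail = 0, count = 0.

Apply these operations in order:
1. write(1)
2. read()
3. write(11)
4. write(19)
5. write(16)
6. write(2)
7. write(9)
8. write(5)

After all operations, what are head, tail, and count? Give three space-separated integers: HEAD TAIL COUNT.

After op 1 (write(1)): arr=[1 _ _ _ _ _] head=0 tail=1 count=1
After op 2 (read()): arr=[1 _ _ _ _ _] head=1 tail=1 count=0
After op 3 (write(11)): arr=[1 11 _ _ _ _] head=1 tail=2 count=1
After op 4 (write(19)): arr=[1 11 19 _ _ _] head=1 tail=3 count=2
After op 5 (write(16)): arr=[1 11 19 16 _ _] head=1 tail=4 count=3
After op 6 (write(2)): arr=[1 11 19 16 2 _] head=1 tail=5 count=4
After op 7 (write(9)): arr=[1 11 19 16 2 9] head=1 tail=0 count=5
After op 8 (write(5)): arr=[5 11 19 16 2 9] head=1 tail=1 count=6

Answer: 1 1 6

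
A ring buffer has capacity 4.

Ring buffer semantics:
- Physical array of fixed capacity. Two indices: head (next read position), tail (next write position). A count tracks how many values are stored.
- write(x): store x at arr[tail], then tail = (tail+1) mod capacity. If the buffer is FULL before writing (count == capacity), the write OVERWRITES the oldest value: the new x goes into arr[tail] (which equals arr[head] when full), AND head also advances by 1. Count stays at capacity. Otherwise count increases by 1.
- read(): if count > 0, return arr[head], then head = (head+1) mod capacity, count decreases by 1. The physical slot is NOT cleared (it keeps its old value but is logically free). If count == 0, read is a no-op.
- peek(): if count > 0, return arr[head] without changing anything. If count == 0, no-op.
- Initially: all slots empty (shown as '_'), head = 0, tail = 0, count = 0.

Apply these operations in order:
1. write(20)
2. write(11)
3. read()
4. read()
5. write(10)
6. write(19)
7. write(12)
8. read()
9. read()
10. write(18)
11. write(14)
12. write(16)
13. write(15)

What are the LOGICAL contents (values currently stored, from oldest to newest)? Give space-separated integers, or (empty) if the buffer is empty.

Answer: 18 14 16 15

Derivation:
After op 1 (write(20)): arr=[20 _ _ _] head=0 tail=1 count=1
After op 2 (write(11)): arr=[20 11 _ _] head=0 tail=2 count=2
After op 3 (read()): arr=[20 11 _ _] head=1 tail=2 count=1
After op 4 (read()): arr=[20 11 _ _] head=2 tail=2 count=0
After op 5 (write(10)): arr=[20 11 10 _] head=2 tail=3 count=1
After op 6 (write(19)): arr=[20 11 10 19] head=2 tail=0 count=2
After op 7 (write(12)): arr=[12 11 10 19] head=2 tail=1 count=3
After op 8 (read()): arr=[12 11 10 19] head=3 tail=1 count=2
After op 9 (read()): arr=[12 11 10 19] head=0 tail=1 count=1
After op 10 (write(18)): arr=[12 18 10 19] head=0 tail=2 count=2
After op 11 (write(14)): arr=[12 18 14 19] head=0 tail=3 count=3
After op 12 (write(16)): arr=[12 18 14 16] head=0 tail=0 count=4
After op 13 (write(15)): arr=[15 18 14 16] head=1 tail=1 count=4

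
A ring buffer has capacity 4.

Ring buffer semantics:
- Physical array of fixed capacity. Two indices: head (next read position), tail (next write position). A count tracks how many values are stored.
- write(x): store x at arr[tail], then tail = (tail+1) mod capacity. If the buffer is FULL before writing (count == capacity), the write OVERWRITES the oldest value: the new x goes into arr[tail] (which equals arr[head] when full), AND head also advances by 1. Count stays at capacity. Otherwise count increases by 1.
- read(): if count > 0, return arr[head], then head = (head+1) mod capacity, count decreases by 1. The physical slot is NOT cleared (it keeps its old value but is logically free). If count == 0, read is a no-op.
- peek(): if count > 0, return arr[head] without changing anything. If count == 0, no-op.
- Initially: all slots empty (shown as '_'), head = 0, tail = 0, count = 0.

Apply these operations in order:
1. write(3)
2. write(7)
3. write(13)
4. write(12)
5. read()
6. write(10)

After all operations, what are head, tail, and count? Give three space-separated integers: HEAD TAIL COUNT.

Answer: 1 1 4

Derivation:
After op 1 (write(3)): arr=[3 _ _ _] head=0 tail=1 count=1
After op 2 (write(7)): arr=[3 7 _ _] head=0 tail=2 count=2
After op 3 (write(13)): arr=[3 7 13 _] head=0 tail=3 count=3
After op 4 (write(12)): arr=[3 7 13 12] head=0 tail=0 count=4
After op 5 (read()): arr=[3 7 13 12] head=1 tail=0 count=3
After op 6 (write(10)): arr=[10 7 13 12] head=1 tail=1 count=4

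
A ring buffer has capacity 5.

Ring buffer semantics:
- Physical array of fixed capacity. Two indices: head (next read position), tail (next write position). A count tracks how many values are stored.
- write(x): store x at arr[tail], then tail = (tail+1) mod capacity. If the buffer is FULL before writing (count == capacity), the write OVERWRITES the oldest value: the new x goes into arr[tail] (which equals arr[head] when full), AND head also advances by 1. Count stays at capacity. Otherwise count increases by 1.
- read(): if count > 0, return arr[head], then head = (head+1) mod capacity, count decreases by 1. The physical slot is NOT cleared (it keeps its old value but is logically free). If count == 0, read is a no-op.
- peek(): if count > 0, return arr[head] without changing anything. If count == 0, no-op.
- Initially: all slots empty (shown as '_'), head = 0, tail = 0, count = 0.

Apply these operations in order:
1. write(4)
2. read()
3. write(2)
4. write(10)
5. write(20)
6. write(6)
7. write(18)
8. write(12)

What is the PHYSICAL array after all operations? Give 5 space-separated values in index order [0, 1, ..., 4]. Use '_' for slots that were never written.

Answer: 18 12 10 20 6

Derivation:
After op 1 (write(4)): arr=[4 _ _ _ _] head=0 tail=1 count=1
After op 2 (read()): arr=[4 _ _ _ _] head=1 tail=1 count=0
After op 3 (write(2)): arr=[4 2 _ _ _] head=1 tail=2 count=1
After op 4 (write(10)): arr=[4 2 10 _ _] head=1 tail=3 count=2
After op 5 (write(20)): arr=[4 2 10 20 _] head=1 tail=4 count=3
After op 6 (write(6)): arr=[4 2 10 20 6] head=1 tail=0 count=4
After op 7 (write(18)): arr=[18 2 10 20 6] head=1 tail=1 count=5
After op 8 (write(12)): arr=[18 12 10 20 6] head=2 tail=2 count=5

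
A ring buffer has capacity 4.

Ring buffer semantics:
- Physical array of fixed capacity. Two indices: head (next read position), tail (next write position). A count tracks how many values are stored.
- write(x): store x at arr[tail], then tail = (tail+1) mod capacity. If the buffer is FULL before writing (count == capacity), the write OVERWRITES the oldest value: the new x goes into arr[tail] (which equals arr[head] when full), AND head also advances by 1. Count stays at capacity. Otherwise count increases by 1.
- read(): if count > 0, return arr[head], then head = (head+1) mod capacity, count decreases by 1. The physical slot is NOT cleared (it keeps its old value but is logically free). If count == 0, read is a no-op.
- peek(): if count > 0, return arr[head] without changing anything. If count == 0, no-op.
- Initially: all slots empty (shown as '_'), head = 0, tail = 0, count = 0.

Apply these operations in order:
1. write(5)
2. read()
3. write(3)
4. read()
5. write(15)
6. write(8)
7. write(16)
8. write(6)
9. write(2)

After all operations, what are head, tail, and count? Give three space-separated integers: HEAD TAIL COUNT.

After op 1 (write(5)): arr=[5 _ _ _] head=0 tail=1 count=1
After op 2 (read()): arr=[5 _ _ _] head=1 tail=1 count=0
After op 3 (write(3)): arr=[5 3 _ _] head=1 tail=2 count=1
After op 4 (read()): arr=[5 3 _ _] head=2 tail=2 count=0
After op 5 (write(15)): arr=[5 3 15 _] head=2 tail=3 count=1
After op 6 (write(8)): arr=[5 3 15 8] head=2 tail=0 count=2
After op 7 (write(16)): arr=[16 3 15 8] head=2 tail=1 count=3
After op 8 (write(6)): arr=[16 6 15 8] head=2 tail=2 count=4
After op 9 (write(2)): arr=[16 6 2 8] head=3 tail=3 count=4

Answer: 3 3 4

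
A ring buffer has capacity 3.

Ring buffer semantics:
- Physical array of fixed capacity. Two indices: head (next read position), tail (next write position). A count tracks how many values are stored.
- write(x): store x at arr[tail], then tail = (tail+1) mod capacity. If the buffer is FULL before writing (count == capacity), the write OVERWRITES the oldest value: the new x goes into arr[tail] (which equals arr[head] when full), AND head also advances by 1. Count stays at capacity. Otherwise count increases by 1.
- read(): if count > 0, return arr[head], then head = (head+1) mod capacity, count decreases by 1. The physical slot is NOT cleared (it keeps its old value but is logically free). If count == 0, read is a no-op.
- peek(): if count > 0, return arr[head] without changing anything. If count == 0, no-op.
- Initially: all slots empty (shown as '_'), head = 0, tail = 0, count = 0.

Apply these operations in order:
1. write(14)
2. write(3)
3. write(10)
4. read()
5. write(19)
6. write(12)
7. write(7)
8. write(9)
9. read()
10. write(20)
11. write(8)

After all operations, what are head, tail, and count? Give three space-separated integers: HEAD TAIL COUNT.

Answer: 0 0 3

Derivation:
After op 1 (write(14)): arr=[14 _ _] head=0 tail=1 count=1
After op 2 (write(3)): arr=[14 3 _] head=0 tail=2 count=2
After op 3 (write(10)): arr=[14 3 10] head=0 tail=0 count=3
After op 4 (read()): arr=[14 3 10] head=1 tail=0 count=2
After op 5 (write(19)): arr=[19 3 10] head=1 tail=1 count=3
After op 6 (write(12)): arr=[19 12 10] head=2 tail=2 count=3
After op 7 (write(7)): arr=[19 12 7] head=0 tail=0 count=3
After op 8 (write(9)): arr=[9 12 7] head=1 tail=1 count=3
After op 9 (read()): arr=[9 12 7] head=2 tail=1 count=2
After op 10 (write(20)): arr=[9 20 7] head=2 tail=2 count=3
After op 11 (write(8)): arr=[9 20 8] head=0 tail=0 count=3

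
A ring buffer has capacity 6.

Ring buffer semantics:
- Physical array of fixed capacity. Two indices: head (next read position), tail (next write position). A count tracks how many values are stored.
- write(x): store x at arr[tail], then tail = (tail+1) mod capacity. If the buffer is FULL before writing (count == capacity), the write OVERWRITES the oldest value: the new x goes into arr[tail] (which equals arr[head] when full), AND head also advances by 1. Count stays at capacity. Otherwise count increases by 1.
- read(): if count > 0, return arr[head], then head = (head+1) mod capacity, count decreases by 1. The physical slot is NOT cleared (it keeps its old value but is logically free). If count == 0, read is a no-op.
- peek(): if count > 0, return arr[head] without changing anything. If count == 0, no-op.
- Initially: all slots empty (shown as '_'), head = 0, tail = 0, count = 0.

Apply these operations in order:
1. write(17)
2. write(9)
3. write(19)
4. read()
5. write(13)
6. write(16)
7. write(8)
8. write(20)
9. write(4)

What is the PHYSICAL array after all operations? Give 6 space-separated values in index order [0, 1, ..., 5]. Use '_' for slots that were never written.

After op 1 (write(17)): arr=[17 _ _ _ _ _] head=0 tail=1 count=1
After op 2 (write(9)): arr=[17 9 _ _ _ _] head=0 tail=2 count=2
After op 3 (write(19)): arr=[17 9 19 _ _ _] head=0 tail=3 count=3
After op 4 (read()): arr=[17 9 19 _ _ _] head=1 tail=3 count=2
After op 5 (write(13)): arr=[17 9 19 13 _ _] head=1 tail=4 count=3
After op 6 (write(16)): arr=[17 9 19 13 16 _] head=1 tail=5 count=4
After op 7 (write(8)): arr=[17 9 19 13 16 8] head=1 tail=0 count=5
After op 8 (write(20)): arr=[20 9 19 13 16 8] head=1 tail=1 count=6
After op 9 (write(4)): arr=[20 4 19 13 16 8] head=2 tail=2 count=6

Answer: 20 4 19 13 16 8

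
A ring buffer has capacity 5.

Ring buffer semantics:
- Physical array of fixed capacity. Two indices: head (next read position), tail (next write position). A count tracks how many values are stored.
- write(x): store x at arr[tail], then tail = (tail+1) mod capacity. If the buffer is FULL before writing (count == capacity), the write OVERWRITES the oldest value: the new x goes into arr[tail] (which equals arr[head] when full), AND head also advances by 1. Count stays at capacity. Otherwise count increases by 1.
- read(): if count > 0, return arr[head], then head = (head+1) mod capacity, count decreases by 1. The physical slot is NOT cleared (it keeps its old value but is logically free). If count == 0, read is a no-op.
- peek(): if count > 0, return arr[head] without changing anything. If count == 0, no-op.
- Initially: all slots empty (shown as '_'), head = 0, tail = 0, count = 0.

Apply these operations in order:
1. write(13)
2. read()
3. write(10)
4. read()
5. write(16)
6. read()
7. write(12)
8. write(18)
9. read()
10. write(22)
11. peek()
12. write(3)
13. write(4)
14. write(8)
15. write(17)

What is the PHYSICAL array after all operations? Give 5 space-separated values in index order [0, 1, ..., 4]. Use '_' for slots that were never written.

Answer: 22 3 4 8 17

Derivation:
After op 1 (write(13)): arr=[13 _ _ _ _] head=0 tail=1 count=1
After op 2 (read()): arr=[13 _ _ _ _] head=1 tail=1 count=0
After op 3 (write(10)): arr=[13 10 _ _ _] head=1 tail=2 count=1
After op 4 (read()): arr=[13 10 _ _ _] head=2 tail=2 count=0
After op 5 (write(16)): arr=[13 10 16 _ _] head=2 tail=3 count=1
After op 6 (read()): arr=[13 10 16 _ _] head=3 tail=3 count=0
After op 7 (write(12)): arr=[13 10 16 12 _] head=3 tail=4 count=1
After op 8 (write(18)): arr=[13 10 16 12 18] head=3 tail=0 count=2
After op 9 (read()): arr=[13 10 16 12 18] head=4 tail=0 count=1
After op 10 (write(22)): arr=[22 10 16 12 18] head=4 tail=1 count=2
After op 11 (peek()): arr=[22 10 16 12 18] head=4 tail=1 count=2
After op 12 (write(3)): arr=[22 3 16 12 18] head=4 tail=2 count=3
After op 13 (write(4)): arr=[22 3 4 12 18] head=4 tail=3 count=4
After op 14 (write(8)): arr=[22 3 4 8 18] head=4 tail=4 count=5
After op 15 (write(17)): arr=[22 3 4 8 17] head=0 tail=0 count=5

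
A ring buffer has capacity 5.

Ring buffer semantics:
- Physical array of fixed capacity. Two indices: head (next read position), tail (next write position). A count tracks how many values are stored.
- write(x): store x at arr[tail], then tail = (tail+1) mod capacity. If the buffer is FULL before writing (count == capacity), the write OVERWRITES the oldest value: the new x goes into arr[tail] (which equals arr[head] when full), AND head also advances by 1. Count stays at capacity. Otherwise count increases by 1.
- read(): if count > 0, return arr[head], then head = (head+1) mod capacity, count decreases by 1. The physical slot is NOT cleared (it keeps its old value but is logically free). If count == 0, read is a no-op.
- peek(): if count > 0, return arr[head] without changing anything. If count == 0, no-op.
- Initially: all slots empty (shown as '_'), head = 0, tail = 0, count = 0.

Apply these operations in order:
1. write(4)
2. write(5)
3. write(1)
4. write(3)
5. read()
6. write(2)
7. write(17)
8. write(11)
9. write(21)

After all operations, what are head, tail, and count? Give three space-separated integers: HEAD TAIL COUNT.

After op 1 (write(4)): arr=[4 _ _ _ _] head=0 tail=1 count=1
After op 2 (write(5)): arr=[4 5 _ _ _] head=0 tail=2 count=2
After op 3 (write(1)): arr=[4 5 1 _ _] head=0 tail=3 count=3
After op 4 (write(3)): arr=[4 5 1 3 _] head=0 tail=4 count=4
After op 5 (read()): arr=[4 5 1 3 _] head=1 tail=4 count=3
After op 6 (write(2)): arr=[4 5 1 3 2] head=1 tail=0 count=4
After op 7 (write(17)): arr=[17 5 1 3 2] head=1 tail=1 count=5
After op 8 (write(11)): arr=[17 11 1 3 2] head=2 tail=2 count=5
After op 9 (write(21)): arr=[17 11 21 3 2] head=3 tail=3 count=5

Answer: 3 3 5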